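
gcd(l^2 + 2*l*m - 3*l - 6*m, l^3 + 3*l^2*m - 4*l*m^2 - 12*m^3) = l + 2*m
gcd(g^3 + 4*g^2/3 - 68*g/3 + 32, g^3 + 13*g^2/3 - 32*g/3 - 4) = g^2 + 4*g - 12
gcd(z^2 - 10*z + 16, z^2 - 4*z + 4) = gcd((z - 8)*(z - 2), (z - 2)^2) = z - 2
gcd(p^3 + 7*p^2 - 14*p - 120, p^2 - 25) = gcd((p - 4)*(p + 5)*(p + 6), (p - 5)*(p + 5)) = p + 5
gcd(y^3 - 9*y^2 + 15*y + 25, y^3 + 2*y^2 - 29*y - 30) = y^2 - 4*y - 5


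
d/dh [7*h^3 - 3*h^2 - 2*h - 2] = 21*h^2 - 6*h - 2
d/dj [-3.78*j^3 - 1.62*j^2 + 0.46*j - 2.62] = -11.34*j^2 - 3.24*j + 0.46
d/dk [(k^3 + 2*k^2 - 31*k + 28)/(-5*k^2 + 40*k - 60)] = (-k^4 + 16*k^3 - 51*k^2 + 8*k + 148)/(5*(k^4 - 16*k^3 + 88*k^2 - 192*k + 144))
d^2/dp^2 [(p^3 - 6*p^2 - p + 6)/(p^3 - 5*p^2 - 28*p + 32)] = 2*(-p^3 + 78*p^2 - 408*p + 1376)/(p^6 - 12*p^5 - 48*p^4 + 704*p^3 + 1536*p^2 - 12288*p - 32768)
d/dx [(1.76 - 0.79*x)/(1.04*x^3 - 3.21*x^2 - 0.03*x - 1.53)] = (1.6432*x^3 - 8.0271*x^2 + 11.2992*x + 1.2615)/(1.0816*x^6 - 6.6768*x^5 + 10.2417*x^4 - 2.9898*x^3 + 9.8235*x^2 + 0.0918*x + 2.3409)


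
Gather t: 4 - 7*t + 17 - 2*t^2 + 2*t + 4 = -2*t^2 - 5*t + 25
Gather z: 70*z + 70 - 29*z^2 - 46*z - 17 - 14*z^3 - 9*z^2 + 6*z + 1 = -14*z^3 - 38*z^2 + 30*z + 54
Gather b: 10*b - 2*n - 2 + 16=10*b - 2*n + 14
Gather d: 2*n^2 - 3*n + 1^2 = 2*n^2 - 3*n + 1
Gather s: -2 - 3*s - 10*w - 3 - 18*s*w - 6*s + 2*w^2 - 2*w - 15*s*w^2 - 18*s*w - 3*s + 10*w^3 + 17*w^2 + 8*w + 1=s*(-15*w^2 - 36*w - 12) + 10*w^3 + 19*w^2 - 4*w - 4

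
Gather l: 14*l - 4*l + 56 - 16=10*l + 40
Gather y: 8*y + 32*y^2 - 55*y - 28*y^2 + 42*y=4*y^2 - 5*y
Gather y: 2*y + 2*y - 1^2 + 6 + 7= 4*y + 12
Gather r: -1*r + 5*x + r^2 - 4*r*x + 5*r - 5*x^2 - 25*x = r^2 + r*(4 - 4*x) - 5*x^2 - 20*x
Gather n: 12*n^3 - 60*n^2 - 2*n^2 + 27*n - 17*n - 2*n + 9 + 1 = 12*n^3 - 62*n^2 + 8*n + 10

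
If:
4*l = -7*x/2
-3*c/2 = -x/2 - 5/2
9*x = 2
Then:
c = 47/27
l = -7/36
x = 2/9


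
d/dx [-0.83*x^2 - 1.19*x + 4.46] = -1.66*x - 1.19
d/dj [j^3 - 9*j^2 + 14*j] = 3*j^2 - 18*j + 14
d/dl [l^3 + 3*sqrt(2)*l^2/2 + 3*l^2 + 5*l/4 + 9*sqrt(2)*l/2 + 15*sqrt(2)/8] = 3*l^2 + 3*sqrt(2)*l + 6*l + 5/4 + 9*sqrt(2)/2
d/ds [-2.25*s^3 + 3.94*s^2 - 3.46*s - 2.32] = -6.75*s^2 + 7.88*s - 3.46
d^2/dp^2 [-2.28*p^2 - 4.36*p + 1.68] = -4.56000000000000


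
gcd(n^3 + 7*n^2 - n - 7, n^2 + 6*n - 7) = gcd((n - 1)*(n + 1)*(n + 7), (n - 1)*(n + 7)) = n^2 + 6*n - 7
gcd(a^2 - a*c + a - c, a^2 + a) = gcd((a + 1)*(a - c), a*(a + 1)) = a + 1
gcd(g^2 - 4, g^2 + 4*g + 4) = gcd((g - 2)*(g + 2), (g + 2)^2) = g + 2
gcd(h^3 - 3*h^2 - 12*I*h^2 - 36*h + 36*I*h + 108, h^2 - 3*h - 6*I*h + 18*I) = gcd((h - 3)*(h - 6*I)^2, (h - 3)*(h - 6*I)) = h^2 + h*(-3 - 6*I) + 18*I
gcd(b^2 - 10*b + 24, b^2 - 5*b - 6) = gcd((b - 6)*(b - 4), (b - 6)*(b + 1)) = b - 6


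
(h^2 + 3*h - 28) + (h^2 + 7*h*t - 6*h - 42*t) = 2*h^2 + 7*h*t - 3*h - 42*t - 28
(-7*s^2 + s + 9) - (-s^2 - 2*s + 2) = -6*s^2 + 3*s + 7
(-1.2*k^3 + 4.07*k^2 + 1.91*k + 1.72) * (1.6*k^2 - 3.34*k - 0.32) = -1.92*k^5 + 10.52*k^4 - 10.1538*k^3 - 4.9298*k^2 - 6.356*k - 0.5504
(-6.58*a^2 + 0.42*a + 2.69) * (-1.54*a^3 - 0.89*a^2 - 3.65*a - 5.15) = 10.1332*a^5 + 5.2094*a^4 + 19.5006*a^3 + 29.9599*a^2 - 11.9815*a - 13.8535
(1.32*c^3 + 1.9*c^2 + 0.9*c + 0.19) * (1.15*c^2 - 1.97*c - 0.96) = 1.518*c^5 - 0.4154*c^4 - 3.9752*c^3 - 3.3785*c^2 - 1.2383*c - 0.1824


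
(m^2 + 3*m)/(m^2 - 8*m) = (m + 3)/(m - 8)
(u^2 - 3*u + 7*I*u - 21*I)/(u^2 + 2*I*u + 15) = (u^2 + u*(-3 + 7*I) - 21*I)/(u^2 + 2*I*u + 15)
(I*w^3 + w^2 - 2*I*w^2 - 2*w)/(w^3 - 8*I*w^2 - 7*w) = I*(w - 2)/(w - 7*I)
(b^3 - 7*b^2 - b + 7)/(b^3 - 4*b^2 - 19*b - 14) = (b - 1)/(b + 2)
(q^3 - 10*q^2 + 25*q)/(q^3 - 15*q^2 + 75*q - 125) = q/(q - 5)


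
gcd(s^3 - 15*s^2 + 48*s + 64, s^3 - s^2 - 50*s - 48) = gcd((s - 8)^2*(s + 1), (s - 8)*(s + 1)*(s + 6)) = s^2 - 7*s - 8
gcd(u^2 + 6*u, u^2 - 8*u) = u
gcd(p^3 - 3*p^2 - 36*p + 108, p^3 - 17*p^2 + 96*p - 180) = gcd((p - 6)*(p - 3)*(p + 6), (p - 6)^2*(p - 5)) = p - 6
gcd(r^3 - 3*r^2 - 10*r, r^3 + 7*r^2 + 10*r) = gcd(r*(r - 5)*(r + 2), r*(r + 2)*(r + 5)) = r^2 + 2*r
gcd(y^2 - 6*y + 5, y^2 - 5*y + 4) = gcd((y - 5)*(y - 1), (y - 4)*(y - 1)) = y - 1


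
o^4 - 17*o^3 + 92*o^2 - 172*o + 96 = (o - 8)*(o - 6)*(o - 2)*(o - 1)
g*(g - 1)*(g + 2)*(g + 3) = g^4 + 4*g^3 + g^2 - 6*g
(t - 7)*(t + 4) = t^2 - 3*t - 28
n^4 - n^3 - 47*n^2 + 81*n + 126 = (n - 6)*(n - 3)*(n + 1)*(n + 7)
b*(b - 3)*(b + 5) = b^3 + 2*b^2 - 15*b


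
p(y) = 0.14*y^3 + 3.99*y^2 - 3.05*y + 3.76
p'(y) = 0.42*y^2 + 7.98*y - 3.05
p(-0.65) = 7.39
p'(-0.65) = -8.06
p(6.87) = 216.52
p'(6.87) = 71.60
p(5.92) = 154.59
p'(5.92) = 58.91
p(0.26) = 3.24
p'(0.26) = -0.95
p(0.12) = 3.45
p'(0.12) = -2.09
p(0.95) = 4.58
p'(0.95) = 4.91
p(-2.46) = 33.32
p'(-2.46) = -20.14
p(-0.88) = 9.44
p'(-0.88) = -9.75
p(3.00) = 34.30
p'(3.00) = 24.67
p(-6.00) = 135.46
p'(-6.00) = -35.81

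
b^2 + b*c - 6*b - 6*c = (b - 6)*(b + c)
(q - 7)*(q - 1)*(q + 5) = q^3 - 3*q^2 - 33*q + 35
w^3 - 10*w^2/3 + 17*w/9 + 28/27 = (w - 7/3)*(w - 4/3)*(w + 1/3)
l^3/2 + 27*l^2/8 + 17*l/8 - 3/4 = (l/2 + 1/2)*(l - 1/4)*(l + 6)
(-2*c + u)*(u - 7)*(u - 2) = -2*c*u^2 + 18*c*u - 28*c + u^3 - 9*u^2 + 14*u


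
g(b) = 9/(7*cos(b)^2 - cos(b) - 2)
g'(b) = 9*(14*sin(b)*cos(b) - sin(b))/(7*cos(b)^2 - cos(b) - 2)^2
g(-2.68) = 2.00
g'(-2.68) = 2.67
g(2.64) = 2.11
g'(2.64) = -3.17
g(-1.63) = -4.70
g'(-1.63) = 4.47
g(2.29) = 5.30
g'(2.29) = -24.04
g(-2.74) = 1.86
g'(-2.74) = 2.08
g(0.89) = 62.63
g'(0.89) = 2645.53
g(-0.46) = 3.30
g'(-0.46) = -6.22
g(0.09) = 2.28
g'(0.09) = 0.67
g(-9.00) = 1.91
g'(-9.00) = 2.29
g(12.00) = 4.20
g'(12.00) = -11.40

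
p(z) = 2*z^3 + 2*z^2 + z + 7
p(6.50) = 647.25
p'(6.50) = 280.50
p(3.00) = 82.00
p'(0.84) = 8.59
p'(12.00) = 913.00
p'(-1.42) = 7.42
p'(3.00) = 67.00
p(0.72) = 9.50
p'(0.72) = 6.99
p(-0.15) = 6.89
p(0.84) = 10.44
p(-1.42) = 3.89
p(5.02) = 315.43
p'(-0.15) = 0.54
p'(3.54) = 90.35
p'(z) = 6*z^2 + 4*z + 1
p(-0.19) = 6.87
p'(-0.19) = 0.46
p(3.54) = 124.33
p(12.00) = 3763.00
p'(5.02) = 172.28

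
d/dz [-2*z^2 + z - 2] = 1 - 4*z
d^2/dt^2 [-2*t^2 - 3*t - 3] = -4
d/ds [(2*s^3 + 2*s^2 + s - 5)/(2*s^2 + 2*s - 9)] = (4*s^4 + 8*s^3 - 52*s^2 - 16*s + 1)/(4*s^4 + 8*s^3 - 32*s^2 - 36*s + 81)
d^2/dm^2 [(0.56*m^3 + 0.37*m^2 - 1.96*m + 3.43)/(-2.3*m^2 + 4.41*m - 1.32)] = (1.4210854715202e-14*m^4 - 5.150572*m^3 - 82.569048*m^2 + 167.185116*m - 91.057278)/(12.167*m^6 - 69.9867*m^5 + 155.14029*m^4 - 166.098681*m^3 + 89.037036*m^2 - 23.051952*m + 2.299968)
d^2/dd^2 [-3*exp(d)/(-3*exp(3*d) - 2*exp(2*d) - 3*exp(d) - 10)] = (108*exp(6*d) + 54*exp(5*d) - 96*exp(4*d) - 1188*exp(3*d) - 360*exp(2*d) - 90*exp(d) + 300)*exp(d)/(27*exp(9*d) + 54*exp(8*d) + 117*exp(7*d) + 386*exp(6*d) + 477*exp(5*d) + 714*exp(4*d) + 1287*exp(3*d) + 870*exp(2*d) + 900*exp(d) + 1000)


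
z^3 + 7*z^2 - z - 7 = (z - 1)*(z + 1)*(z + 7)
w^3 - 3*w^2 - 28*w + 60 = (w - 6)*(w - 2)*(w + 5)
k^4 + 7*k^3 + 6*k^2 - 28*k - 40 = (k - 2)*(k + 2)^2*(k + 5)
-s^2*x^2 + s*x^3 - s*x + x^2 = x*(-s + x)*(s*x + 1)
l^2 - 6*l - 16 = (l - 8)*(l + 2)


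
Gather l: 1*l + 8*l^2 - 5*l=8*l^2 - 4*l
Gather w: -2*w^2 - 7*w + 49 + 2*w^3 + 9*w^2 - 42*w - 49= 2*w^3 + 7*w^2 - 49*w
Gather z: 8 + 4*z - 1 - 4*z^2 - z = -4*z^2 + 3*z + 7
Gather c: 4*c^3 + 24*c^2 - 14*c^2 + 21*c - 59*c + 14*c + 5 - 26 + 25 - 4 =4*c^3 + 10*c^2 - 24*c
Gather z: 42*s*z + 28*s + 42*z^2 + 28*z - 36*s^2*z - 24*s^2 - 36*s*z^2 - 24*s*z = -24*s^2 + 28*s + z^2*(42 - 36*s) + z*(-36*s^2 + 18*s + 28)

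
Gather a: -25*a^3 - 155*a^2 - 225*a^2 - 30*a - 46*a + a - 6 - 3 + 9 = -25*a^3 - 380*a^2 - 75*a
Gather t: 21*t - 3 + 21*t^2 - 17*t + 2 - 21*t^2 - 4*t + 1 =0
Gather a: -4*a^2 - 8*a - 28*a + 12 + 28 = -4*a^2 - 36*a + 40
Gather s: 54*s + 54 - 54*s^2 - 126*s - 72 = -54*s^2 - 72*s - 18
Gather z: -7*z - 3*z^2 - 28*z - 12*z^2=-15*z^2 - 35*z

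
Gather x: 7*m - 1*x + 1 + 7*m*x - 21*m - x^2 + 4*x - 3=-14*m - x^2 + x*(7*m + 3) - 2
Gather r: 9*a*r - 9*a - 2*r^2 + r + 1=-9*a - 2*r^2 + r*(9*a + 1) + 1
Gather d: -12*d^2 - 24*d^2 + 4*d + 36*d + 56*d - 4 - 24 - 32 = -36*d^2 + 96*d - 60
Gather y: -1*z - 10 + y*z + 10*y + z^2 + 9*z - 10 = y*(z + 10) + z^2 + 8*z - 20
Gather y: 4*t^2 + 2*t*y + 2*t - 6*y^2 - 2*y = 4*t^2 + 2*t - 6*y^2 + y*(2*t - 2)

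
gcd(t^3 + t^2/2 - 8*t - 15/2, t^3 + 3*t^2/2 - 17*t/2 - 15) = t^2 - t/2 - 15/2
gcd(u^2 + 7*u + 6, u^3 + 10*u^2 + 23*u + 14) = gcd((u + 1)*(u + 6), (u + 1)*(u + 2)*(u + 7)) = u + 1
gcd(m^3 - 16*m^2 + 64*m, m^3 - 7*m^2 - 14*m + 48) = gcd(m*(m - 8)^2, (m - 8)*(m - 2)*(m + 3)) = m - 8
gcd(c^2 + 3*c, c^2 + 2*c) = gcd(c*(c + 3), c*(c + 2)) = c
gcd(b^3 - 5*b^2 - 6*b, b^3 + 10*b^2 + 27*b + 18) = b + 1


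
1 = 1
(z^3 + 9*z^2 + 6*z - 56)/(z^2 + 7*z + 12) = (z^2 + 5*z - 14)/(z + 3)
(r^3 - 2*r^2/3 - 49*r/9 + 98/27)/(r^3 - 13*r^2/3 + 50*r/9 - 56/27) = (3*r + 7)/(3*r - 4)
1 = 1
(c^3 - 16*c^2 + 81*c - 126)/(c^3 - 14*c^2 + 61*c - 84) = (c - 6)/(c - 4)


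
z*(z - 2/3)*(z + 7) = z^3 + 19*z^2/3 - 14*z/3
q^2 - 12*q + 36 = (q - 6)^2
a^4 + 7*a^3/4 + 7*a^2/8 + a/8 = a*(a + 1/4)*(a + 1/2)*(a + 1)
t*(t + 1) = t^2 + t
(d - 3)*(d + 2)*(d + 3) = d^3 + 2*d^2 - 9*d - 18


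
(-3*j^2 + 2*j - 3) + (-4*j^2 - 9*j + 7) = -7*j^2 - 7*j + 4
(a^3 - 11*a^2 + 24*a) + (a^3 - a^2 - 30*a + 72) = 2*a^3 - 12*a^2 - 6*a + 72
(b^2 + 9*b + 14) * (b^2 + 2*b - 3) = b^4 + 11*b^3 + 29*b^2 + b - 42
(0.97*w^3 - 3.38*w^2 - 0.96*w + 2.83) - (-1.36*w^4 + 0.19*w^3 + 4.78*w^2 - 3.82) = 1.36*w^4 + 0.78*w^3 - 8.16*w^2 - 0.96*w + 6.65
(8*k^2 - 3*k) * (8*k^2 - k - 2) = 64*k^4 - 32*k^3 - 13*k^2 + 6*k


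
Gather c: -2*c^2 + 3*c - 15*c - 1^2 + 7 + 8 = -2*c^2 - 12*c + 14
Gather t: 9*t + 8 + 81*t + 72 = 90*t + 80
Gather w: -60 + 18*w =18*w - 60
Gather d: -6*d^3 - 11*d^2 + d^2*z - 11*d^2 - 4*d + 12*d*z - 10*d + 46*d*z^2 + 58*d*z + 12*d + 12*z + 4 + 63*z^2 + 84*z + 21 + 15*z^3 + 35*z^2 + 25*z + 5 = -6*d^3 + d^2*(z - 22) + d*(46*z^2 + 70*z - 2) + 15*z^3 + 98*z^2 + 121*z + 30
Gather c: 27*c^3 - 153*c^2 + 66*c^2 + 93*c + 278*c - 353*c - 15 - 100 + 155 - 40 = 27*c^3 - 87*c^2 + 18*c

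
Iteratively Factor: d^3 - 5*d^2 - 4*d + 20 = (d + 2)*(d^2 - 7*d + 10) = (d - 5)*(d + 2)*(d - 2)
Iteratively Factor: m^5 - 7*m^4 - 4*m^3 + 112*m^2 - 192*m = (m - 3)*(m^4 - 4*m^3 - 16*m^2 + 64*m) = (m - 3)*(m + 4)*(m^3 - 8*m^2 + 16*m) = (m - 4)*(m - 3)*(m + 4)*(m^2 - 4*m) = (m - 4)^2*(m - 3)*(m + 4)*(m)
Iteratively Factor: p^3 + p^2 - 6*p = (p - 2)*(p^2 + 3*p) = (p - 2)*(p + 3)*(p)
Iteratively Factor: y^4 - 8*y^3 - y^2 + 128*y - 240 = (y - 4)*(y^3 - 4*y^2 - 17*y + 60) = (y - 5)*(y - 4)*(y^2 + y - 12) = (y - 5)*(y - 4)*(y + 4)*(y - 3)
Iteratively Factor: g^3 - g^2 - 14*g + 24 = (g - 2)*(g^2 + g - 12) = (g - 3)*(g - 2)*(g + 4)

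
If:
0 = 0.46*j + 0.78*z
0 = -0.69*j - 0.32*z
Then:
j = 0.00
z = 0.00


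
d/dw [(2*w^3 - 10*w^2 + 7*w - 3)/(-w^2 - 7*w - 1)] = (-2*w^4 - 28*w^3 + 71*w^2 + 14*w - 28)/(w^4 + 14*w^3 + 51*w^2 + 14*w + 1)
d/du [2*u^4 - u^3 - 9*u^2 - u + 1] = 8*u^3 - 3*u^2 - 18*u - 1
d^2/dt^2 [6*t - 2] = 0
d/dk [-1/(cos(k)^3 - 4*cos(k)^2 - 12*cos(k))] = (-3*sin(k) + 12*sin(k)/cos(k)^2 + 8*tan(k))/(sin(k)^2 + 4*cos(k) + 11)^2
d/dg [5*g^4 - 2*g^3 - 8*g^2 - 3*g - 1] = 20*g^3 - 6*g^2 - 16*g - 3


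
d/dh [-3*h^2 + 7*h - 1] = 7 - 6*h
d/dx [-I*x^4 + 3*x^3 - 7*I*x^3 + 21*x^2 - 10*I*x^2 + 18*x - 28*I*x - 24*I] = -4*I*x^3 + x^2*(9 - 21*I) + x*(42 - 20*I) + 18 - 28*I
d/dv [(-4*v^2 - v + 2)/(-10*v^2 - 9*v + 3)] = (26*v^2 + 16*v + 15)/(100*v^4 + 180*v^3 + 21*v^2 - 54*v + 9)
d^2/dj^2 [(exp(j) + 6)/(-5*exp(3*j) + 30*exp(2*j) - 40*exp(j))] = 4*(-exp(5*j) - 9*exp(4*j) + 98*exp(3*j) - 252*exp(2*j) + 216*exp(j) - 96)*exp(-j)/(5*(exp(6*j) - 18*exp(5*j) + 132*exp(4*j) - 504*exp(3*j) + 1056*exp(2*j) - 1152*exp(j) + 512))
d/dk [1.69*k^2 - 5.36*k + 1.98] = 3.38*k - 5.36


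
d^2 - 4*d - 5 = (d - 5)*(d + 1)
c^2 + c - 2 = (c - 1)*(c + 2)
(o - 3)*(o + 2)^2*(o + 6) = o^4 + 7*o^3 - 2*o^2 - 60*o - 72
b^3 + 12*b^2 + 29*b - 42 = (b - 1)*(b + 6)*(b + 7)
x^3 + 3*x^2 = x^2*(x + 3)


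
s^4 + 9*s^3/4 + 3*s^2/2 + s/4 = s*(s + 1/4)*(s + 1)^2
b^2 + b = b*(b + 1)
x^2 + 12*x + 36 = (x + 6)^2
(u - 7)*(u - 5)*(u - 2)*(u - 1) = u^4 - 15*u^3 + 73*u^2 - 129*u + 70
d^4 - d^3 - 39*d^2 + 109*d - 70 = (d - 5)*(d - 2)*(d - 1)*(d + 7)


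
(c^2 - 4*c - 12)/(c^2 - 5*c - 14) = (c - 6)/(c - 7)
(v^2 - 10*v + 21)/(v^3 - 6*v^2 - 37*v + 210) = (v - 3)/(v^2 + v - 30)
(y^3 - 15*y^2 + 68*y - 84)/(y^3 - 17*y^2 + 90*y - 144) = (y^2 - 9*y + 14)/(y^2 - 11*y + 24)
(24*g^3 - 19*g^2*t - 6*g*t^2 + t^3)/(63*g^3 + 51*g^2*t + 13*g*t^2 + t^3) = (8*g^2 - 9*g*t + t^2)/(21*g^2 + 10*g*t + t^2)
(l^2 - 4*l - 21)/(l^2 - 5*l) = (l^2 - 4*l - 21)/(l*(l - 5))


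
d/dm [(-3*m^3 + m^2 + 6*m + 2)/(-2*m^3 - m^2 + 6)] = (5*m^4 + 24*m^3 - 36*m^2 + 16*m + 36)/(4*m^6 + 4*m^5 + m^4 - 24*m^3 - 12*m^2 + 36)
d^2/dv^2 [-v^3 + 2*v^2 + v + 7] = 4 - 6*v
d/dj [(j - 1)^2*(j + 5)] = 3*(j - 1)*(j + 3)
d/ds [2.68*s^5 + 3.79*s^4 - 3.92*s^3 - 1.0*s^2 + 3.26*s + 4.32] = 13.4*s^4 + 15.16*s^3 - 11.76*s^2 - 2.0*s + 3.26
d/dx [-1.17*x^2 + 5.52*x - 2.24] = 5.52 - 2.34*x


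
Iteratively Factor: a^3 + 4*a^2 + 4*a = (a + 2)*(a^2 + 2*a) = a*(a + 2)*(a + 2)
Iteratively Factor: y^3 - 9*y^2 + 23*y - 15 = (y - 3)*(y^2 - 6*y + 5) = (y - 3)*(y - 1)*(y - 5)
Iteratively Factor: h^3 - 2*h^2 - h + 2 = (h - 1)*(h^2 - h - 2) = (h - 1)*(h + 1)*(h - 2)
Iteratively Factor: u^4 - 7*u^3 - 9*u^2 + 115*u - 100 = (u + 4)*(u^3 - 11*u^2 + 35*u - 25) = (u - 1)*(u + 4)*(u^2 - 10*u + 25) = (u - 5)*(u - 1)*(u + 4)*(u - 5)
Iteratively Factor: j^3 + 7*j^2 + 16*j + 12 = (j + 2)*(j^2 + 5*j + 6) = (j + 2)*(j + 3)*(j + 2)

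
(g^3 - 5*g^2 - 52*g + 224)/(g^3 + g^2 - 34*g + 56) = (g - 8)/(g - 2)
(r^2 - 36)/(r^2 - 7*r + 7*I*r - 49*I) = (r^2 - 36)/(r^2 + 7*r*(-1 + I) - 49*I)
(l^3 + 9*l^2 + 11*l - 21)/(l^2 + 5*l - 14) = (l^2 + 2*l - 3)/(l - 2)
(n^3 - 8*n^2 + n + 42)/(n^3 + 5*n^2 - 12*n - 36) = (n - 7)/(n + 6)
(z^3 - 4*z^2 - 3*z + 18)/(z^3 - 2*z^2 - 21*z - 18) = (-z^3 + 4*z^2 + 3*z - 18)/(-z^3 + 2*z^2 + 21*z + 18)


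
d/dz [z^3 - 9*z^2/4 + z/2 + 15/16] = 3*z^2 - 9*z/2 + 1/2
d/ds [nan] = 0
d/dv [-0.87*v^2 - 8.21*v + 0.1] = -1.74*v - 8.21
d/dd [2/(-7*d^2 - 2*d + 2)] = 4*(7*d + 1)/(7*d^2 + 2*d - 2)^2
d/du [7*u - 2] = 7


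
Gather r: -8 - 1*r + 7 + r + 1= 0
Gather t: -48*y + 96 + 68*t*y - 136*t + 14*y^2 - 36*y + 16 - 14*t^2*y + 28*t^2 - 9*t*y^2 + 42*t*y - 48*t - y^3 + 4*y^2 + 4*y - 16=t^2*(28 - 14*y) + t*(-9*y^2 + 110*y - 184) - y^3 + 18*y^2 - 80*y + 96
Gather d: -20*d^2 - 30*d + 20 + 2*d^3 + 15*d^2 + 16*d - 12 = 2*d^3 - 5*d^2 - 14*d + 8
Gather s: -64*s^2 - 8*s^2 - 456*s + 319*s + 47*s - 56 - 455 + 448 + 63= -72*s^2 - 90*s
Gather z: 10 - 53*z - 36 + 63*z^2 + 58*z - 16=63*z^2 + 5*z - 42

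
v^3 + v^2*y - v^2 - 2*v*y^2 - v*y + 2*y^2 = (v - 1)*(v - y)*(v + 2*y)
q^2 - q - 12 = (q - 4)*(q + 3)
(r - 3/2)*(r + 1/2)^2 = r^3 - r^2/2 - 5*r/4 - 3/8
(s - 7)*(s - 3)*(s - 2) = s^3 - 12*s^2 + 41*s - 42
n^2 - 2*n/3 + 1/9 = (n - 1/3)^2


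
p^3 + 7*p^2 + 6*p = p*(p + 1)*(p + 6)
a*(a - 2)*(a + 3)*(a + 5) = a^4 + 6*a^3 - a^2 - 30*a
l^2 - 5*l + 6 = (l - 3)*(l - 2)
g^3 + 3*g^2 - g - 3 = (g - 1)*(g + 1)*(g + 3)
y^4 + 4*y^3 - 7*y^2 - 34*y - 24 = (y - 3)*(y + 1)*(y + 2)*(y + 4)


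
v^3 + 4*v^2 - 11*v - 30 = (v - 3)*(v + 2)*(v + 5)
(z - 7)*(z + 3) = z^2 - 4*z - 21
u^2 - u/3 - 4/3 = (u - 4/3)*(u + 1)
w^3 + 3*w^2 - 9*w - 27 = (w - 3)*(w + 3)^2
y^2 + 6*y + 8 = (y + 2)*(y + 4)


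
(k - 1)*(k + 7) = k^2 + 6*k - 7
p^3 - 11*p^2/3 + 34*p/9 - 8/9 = (p - 2)*(p - 4/3)*(p - 1/3)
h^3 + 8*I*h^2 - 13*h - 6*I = (h + I)^2*(h + 6*I)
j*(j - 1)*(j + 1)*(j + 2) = j^4 + 2*j^3 - j^2 - 2*j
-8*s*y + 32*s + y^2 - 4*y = (-8*s + y)*(y - 4)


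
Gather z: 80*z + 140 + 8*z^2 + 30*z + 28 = 8*z^2 + 110*z + 168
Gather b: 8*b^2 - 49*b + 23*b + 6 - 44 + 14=8*b^2 - 26*b - 24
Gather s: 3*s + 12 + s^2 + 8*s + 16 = s^2 + 11*s + 28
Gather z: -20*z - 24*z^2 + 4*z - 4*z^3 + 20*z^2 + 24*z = -4*z^3 - 4*z^2 + 8*z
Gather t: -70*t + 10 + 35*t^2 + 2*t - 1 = 35*t^2 - 68*t + 9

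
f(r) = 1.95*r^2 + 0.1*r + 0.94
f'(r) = 3.9*r + 0.1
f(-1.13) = 3.32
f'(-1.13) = -4.31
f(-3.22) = 20.84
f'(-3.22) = -12.46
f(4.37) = 38.62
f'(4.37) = 17.14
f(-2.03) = 8.77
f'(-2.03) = -7.82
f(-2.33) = 11.29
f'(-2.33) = -8.99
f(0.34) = 1.20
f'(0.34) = 1.43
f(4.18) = 35.43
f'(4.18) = 16.40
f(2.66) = 15.00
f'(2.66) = 10.47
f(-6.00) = 70.54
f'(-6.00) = -23.30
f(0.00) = 0.94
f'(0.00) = 0.10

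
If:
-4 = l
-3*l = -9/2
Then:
No Solution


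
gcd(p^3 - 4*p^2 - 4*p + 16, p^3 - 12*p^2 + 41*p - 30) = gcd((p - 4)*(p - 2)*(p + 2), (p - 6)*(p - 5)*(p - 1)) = 1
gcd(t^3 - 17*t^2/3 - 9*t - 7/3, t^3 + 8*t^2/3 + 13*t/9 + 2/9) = t + 1/3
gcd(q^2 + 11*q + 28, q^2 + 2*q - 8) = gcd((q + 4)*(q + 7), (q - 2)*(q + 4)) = q + 4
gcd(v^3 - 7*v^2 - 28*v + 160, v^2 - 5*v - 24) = v - 8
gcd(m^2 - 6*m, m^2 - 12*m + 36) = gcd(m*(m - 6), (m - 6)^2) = m - 6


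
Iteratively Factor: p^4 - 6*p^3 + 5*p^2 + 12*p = (p - 3)*(p^3 - 3*p^2 - 4*p) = p*(p - 3)*(p^2 - 3*p - 4) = p*(p - 3)*(p + 1)*(p - 4)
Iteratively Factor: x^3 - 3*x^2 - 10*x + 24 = (x - 2)*(x^2 - x - 12) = (x - 2)*(x + 3)*(x - 4)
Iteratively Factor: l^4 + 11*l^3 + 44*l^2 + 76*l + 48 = (l + 4)*(l^3 + 7*l^2 + 16*l + 12) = (l + 3)*(l + 4)*(l^2 + 4*l + 4) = (l + 2)*(l + 3)*(l + 4)*(l + 2)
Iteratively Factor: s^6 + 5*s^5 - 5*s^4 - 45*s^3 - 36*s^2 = (s + 1)*(s^5 + 4*s^4 - 9*s^3 - 36*s^2) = (s - 3)*(s + 1)*(s^4 + 7*s^3 + 12*s^2) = (s - 3)*(s + 1)*(s + 3)*(s^3 + 4*s^2) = s*(s - 3)*(s + 1)*(s + 3)*(s^2 + 4*s) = s*(s - 3)*(s + 1)*(s + 3)*(s + 4)*(s)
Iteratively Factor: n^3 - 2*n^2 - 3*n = (n + 1)*(n^2 - 3*n) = n*(n + 1)*(n - 3)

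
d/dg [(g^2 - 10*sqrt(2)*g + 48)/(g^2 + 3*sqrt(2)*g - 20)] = (13*sqrt(2)*g^2 - 136*g + 56*sqrt(2))/(g^4 + 6*sqrt(2)*g^3 - 22*g^2 - 120*sqrt(2)*g + 400)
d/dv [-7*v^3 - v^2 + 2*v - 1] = -21*v^2 - 2*v + 2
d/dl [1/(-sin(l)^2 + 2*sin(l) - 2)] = 2*(sin(l) - 1)*cos(l)/(sin(l)^2 - 2*sin(l) + 2)^2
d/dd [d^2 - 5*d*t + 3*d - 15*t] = 2*d - 5*t + 3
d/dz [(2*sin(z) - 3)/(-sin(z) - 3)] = -9*cos(z)/(sin(z) + 3)^2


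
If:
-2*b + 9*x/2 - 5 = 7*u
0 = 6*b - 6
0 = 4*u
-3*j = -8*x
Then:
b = 1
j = 112/27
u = 0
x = 14/9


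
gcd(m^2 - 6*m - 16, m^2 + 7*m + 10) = m + 2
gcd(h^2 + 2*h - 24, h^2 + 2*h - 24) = h^2 + 2*h - 24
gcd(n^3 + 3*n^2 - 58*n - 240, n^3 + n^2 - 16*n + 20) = n + 5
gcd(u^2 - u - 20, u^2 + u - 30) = u - 5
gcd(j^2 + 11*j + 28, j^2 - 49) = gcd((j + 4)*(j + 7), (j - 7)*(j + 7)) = j + 7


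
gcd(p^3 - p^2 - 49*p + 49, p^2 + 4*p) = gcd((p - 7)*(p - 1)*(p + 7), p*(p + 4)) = 1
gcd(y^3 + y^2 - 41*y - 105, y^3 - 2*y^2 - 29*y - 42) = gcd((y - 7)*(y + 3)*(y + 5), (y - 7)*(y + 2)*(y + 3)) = y^2 - 4*y - 21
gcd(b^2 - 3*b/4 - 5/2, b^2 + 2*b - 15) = 1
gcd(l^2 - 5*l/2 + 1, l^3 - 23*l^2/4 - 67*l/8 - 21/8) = 1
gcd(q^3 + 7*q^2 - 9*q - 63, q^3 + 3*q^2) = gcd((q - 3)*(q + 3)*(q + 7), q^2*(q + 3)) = q + 3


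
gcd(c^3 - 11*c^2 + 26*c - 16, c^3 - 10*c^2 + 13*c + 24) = c - 8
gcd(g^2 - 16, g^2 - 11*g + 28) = g - 4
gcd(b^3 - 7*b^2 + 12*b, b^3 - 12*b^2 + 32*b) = b^2 - 4*b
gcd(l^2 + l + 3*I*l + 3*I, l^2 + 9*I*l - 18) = l + 3*I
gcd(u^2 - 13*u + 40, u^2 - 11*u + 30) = u - 5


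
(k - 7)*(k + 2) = k^2 - 5*k - 14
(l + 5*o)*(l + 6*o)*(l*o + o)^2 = l^4*o^2 + 11*l^3*o^3 + 2*l^3*o^2 + 30*l^2*o^4 + 22*l^2*o^3 + l^2*o^2 + 60*l*o^4 + 11*l*o^3 + 30*o^4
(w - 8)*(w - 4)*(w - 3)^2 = w^4 - 18*w^3 + 113*w^2 - 300*w + 288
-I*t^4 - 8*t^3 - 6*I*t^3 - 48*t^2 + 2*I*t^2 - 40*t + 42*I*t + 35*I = (t + 5)*(t - 7*I)*(t - I)*(-I*t - I)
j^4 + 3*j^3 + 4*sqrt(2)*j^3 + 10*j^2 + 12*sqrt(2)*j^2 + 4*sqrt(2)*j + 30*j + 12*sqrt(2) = (j + 3)*(j + sqrt(2))^2*(j + 2*sqrt(2))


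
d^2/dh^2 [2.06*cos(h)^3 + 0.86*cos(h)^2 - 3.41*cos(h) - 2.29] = 1.865*cos(h) - 1.72*cos(2*h) - 4.635*cos(3*h)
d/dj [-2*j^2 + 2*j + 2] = 2 - 4*j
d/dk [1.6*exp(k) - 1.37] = 1.6*exp(k)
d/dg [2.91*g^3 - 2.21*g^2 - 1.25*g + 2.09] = 8.73*g^2 - 4.42*g - 1.25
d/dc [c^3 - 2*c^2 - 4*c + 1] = 3*c^2 - 4*c - 4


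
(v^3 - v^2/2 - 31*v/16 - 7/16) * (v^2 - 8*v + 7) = v^5 - 17*v^4/2 + 145*v^3/16 + 185*v^2/16 - 161*v/16 - 49/16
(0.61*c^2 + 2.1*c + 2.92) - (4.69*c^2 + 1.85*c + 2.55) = -4.08*c^2 + 0.25*c + 0.37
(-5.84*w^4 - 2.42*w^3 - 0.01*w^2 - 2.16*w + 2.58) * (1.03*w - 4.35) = -6.0152*w^5 + 22.9114*w^4 + 10.5167*w^3 - 2.1813*w^2 + 12.0534*w - 11.223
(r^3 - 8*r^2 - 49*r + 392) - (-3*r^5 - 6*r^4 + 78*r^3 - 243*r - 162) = 3*r^5 + 6*r^4 - 77*r^3 - 8*r^2 + 194*r + 554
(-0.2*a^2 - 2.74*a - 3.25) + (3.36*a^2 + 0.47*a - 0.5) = 3.16*a^2 - 2.27*a - 3.75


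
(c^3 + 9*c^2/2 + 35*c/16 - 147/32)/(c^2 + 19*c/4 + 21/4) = (8*c^2 + 22*c - 21)/(8*(c + 3))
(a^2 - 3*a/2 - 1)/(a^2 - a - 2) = (a + 1/2)/(a + 1)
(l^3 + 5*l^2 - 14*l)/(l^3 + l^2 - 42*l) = (l - 2)/(l - 6)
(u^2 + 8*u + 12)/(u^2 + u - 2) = (u + 6)/(u - 1)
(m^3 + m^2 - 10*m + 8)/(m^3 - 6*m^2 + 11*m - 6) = (m + 4)/(m - 3)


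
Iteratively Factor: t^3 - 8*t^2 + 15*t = (t)*(t^2 - 8*t + 15) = t*(t - 3)*(t - 5)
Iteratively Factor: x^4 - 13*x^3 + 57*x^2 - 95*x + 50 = (x - 2)*(x^3 - 11*x^2 + 35*x - 25) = (x - 5)*(x - 2)*(x^2 - 6*x + 5) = (x - 5)*(x - 2)*(x - 1)*(x - 5)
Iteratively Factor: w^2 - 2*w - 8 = (w - 4)*(w + 2)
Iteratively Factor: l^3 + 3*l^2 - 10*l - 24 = (l + 4)*(l^2 - l - 6) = (l + 2)*(l + 4)*(l - 3)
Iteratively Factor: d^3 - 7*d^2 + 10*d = (d - 5)*(d^2 - 2*d) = d*(d - 5)*(d - 2)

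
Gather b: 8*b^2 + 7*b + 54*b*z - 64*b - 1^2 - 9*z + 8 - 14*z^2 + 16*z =8*b^2 + b*(54*z - 57) - 14*z^2 + 7*z + 7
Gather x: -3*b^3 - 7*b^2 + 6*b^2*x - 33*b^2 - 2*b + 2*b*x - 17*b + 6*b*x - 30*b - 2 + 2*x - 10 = -3*b^3 - 40*b^2 - 49*b + x*(6*b^2 + 8*b + 2) - 12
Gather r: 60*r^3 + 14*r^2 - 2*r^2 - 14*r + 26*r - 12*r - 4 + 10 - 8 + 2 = 60*r^3 + 12*r^2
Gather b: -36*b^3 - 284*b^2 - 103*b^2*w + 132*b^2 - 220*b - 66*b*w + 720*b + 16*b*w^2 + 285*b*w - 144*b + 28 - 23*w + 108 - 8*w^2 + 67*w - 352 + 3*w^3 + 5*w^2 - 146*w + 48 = -36*b^3 + b^2*(-103*w - 152) + b*(16*w^2 + 219*w + 356) + 3*w^3 - 3*w^2 - 102*w - 168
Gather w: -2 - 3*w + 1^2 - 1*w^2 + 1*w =-w^2 - 2*w - 1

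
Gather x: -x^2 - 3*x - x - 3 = -x^2 - 4*x - 3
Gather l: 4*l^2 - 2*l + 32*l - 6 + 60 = 4*l^2 + 30*l + 54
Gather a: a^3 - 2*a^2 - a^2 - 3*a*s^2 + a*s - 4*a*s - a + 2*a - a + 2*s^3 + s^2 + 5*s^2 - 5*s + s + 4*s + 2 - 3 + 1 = a^3 - 3*a^2 + a*(-3*s^2 - 3*s) + 2*s^3 + 6*s^2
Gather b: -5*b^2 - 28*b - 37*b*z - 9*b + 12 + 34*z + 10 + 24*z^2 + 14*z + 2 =-5*b^2 + b*(-37*z - 37) + 24*z^2 + 48*z + 24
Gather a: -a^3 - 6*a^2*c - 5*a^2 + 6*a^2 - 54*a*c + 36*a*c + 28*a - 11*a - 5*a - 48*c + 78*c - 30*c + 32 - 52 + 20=-a^3 + a^2*(1 - 6*c) + a*(12 - 18*c)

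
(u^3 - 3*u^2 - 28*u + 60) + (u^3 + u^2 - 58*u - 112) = 2*u^3 - 2*u^2 - 86*u - 52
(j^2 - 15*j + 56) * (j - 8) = j^3 - 23*j^2 + 176*j - 448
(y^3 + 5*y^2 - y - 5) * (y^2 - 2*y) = y^5 + 3*y^4 - 11*y^3 - 3*y^2 + 10*y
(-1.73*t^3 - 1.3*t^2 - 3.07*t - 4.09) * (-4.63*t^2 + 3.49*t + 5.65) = 8.0099*t^5 - 0.0186999999999999*t^4 - 0.0974000000000022*t^3 + 0.877399999999998*t^2 - 31.6196*t - 23.1085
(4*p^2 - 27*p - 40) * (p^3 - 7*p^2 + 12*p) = 4*p^5 - 55*p^4 + 197*p^3 - 44*p^2 - 480*p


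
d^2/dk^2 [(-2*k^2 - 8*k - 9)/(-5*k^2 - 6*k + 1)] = 2*(140*k^3 + 705*k^2 + 930*k + 419)/(125*k^6 + 450*k^5 + 465*k^4 + 36*k^3 - 93*k^2 + 18*k - 1)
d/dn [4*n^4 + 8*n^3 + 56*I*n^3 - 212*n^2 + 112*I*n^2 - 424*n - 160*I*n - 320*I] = 16*n^3 + n^2*(24 + 168*I) + n*(-424 + 224*I) - 424 - 160*I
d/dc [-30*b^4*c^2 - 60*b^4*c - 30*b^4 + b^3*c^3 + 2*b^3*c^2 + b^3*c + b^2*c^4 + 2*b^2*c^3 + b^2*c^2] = b^2*(-60*b^2*c - 60*b^2 + 3*b*c^2 + 4*b*c + b + 4*c^3 + 6*c^2 + 2*c)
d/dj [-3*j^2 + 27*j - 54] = 27 - 6*j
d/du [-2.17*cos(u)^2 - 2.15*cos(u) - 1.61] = (4.34*cos(u) + 2.15)*sin(u)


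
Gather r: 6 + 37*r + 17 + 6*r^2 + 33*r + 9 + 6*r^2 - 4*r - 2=12*r^2 + 66*r + 30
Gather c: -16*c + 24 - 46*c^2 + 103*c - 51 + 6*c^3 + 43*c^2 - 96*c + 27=6*c^3 - 3*c^2 - 9*c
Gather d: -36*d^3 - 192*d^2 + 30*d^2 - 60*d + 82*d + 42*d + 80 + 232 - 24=-36*d^3 - 162*d^2 + 64*d + 288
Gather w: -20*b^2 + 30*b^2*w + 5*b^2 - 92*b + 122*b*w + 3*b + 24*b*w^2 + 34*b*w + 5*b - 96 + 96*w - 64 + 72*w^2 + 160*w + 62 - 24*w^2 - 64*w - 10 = -15*b^2 - 84*b + w^2*(24*b + 48) + w*(30*b^2 + 156*b + 192) - 108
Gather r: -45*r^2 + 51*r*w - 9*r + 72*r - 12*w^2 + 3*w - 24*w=-45*r^2 + r*(51*w + 63) - 12*w^2 - 21*w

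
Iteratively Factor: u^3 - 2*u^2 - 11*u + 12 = (u - 4)*(u^2 + 2*u - 3) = (u - 4)*(u + 3)*(u - 1)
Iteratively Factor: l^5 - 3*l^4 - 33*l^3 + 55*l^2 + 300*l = (l - 5)*(l^4 + 2*l^3 - 23*l^2 - 60*l) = (l - 5)*(l + 3)*(l^3 - l^2 - 20*l) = (l - 5)*(l + 3)*(l + 4)*(l^2 - 5*l) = l*(l - 5)*(l + 3)*(l + 4)*(l - 5)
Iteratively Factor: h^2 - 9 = (h + 3)*(h - 3)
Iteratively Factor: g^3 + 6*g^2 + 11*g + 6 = (g + 1)*(g^2 + 5*g + 6) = (g + 1)*(g + 3)*(g + 2)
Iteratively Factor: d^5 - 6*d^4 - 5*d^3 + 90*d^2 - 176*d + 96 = (d - 4)*(d^4 - 2*d^3 - 13*d^2 + 38*d - 24) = (d - 4)*(d - 2)*(d^3 - 13*d + 12) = (d - 4)*(d - 3)*(d - 2)*(d^2 + 3*d - 4) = (d - 4)*(d - 3)*(d - 2)*(d + 4)*(d - 1)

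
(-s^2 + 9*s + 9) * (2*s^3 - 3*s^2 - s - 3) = -2*s^5 + 21*s^4 - 8*s^3 - 33*s^2 - 36*s - 27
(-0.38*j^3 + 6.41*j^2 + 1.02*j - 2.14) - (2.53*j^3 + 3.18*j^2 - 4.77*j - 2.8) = -2.91*j^3 + 3.23*j^2 + 5.79*j + 0.66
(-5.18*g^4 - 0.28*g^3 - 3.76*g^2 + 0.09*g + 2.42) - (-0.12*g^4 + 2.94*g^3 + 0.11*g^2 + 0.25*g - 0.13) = -5.06*g^4 - 3.22*g^3 - 3.87*g^2 - 0.16*g + 2.55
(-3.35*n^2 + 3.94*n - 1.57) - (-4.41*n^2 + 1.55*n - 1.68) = 1.06*n^2 + 2.39*n + 0.11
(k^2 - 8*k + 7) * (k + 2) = k^3 - 6*k^2 - 9*k + 14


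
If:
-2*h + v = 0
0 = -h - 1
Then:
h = -1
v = -2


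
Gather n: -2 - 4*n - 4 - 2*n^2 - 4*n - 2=-2*n^2 - 8*n - 8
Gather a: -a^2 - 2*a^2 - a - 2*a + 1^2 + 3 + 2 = -3*a^2 - 3*a + 6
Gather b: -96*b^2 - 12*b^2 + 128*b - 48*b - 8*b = -108*b^2 + 72*b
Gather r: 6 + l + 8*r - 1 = l + 8*r + 5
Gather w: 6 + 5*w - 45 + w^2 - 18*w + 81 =w^2 - 13*w + 42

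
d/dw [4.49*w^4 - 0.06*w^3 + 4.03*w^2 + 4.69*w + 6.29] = 17.96*w^3 - 0.18*w^2 + 8.06*w + 4.69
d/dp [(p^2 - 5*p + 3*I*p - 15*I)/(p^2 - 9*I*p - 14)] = (p^2*(5 - 12*I) + p*(-28 + 30*I) + 205 - 42*I)/(p^4 - 18*I*p^3 - 109*p^2 + 252*I*p + 196)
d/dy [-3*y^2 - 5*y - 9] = -6*y - 5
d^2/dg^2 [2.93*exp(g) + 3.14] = 2.93*exp(g)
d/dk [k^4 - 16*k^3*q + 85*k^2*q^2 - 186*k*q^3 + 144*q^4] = 4*k^3 - 48*k^2*q + 170*k*q^2 - 186*q^3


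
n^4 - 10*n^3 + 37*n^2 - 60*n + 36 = (n - 3)^2*(n - 2)^2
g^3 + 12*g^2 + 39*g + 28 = (g + 1)*(g + 4)*(g + 7)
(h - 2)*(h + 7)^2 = h^3 + 12*h^2 + 21*h - 98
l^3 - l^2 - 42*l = l*(l - 7)*(l + 6)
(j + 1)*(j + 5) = j^2 + 6*j + 5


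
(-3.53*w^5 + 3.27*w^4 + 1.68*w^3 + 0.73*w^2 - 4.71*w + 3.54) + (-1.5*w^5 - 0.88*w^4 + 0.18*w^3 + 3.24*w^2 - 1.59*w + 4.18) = -5.03*w^5 + 2.39*w^4 + 1.86*w^3 + 3.97*w^2 - 6.3*w + 7.72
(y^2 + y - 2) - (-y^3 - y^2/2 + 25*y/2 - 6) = y^3 + 3*y^2/2 - 23*y/2 + 4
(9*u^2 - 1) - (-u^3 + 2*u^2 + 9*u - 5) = u^3 + 7*u^2 - 9*u + 4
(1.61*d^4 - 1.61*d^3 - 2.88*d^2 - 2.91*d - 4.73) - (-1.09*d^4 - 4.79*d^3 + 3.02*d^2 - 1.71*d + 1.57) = 2.7*d^4 + 3.18*d^3 - 5.9*d^2 - 1.2*d - 6.3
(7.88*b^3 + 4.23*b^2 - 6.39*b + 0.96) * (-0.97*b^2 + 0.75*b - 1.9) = -7.6436*b^5 + 1.8069*b^4 - 5.6012*b^3 - 13.7607*b^2 + 12.861*b - 1.824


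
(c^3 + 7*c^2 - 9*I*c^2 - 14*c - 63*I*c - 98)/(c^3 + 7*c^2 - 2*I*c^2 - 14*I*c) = (c - 7*I)/c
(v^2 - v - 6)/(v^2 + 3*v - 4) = (v^2 - v - 6)/(v^2 + 3*v - 4)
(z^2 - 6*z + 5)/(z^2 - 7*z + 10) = (z - 1)/(z - 2)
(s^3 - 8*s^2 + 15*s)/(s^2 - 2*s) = (s^2 - 8*s + 15)/(s - 2)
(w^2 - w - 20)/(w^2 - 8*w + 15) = (w + 4)/(w - 3)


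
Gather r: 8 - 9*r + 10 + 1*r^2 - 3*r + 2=r^2 - 12*r + 20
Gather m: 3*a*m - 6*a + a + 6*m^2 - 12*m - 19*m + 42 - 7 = -5*a + 6*m^2 + m*(3*a - 31) + 35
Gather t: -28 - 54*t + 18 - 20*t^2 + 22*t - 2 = -20*t^2 - 32*t - 12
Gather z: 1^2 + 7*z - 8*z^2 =-8*z^2 + 7*z + 1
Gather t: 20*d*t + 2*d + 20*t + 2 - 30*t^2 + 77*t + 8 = 2*d - 30*t^2 + t*(20*d + 97) + 10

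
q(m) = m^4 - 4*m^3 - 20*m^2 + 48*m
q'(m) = 4*m^3 - 12*m^2 - 40*m + 48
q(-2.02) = -128.95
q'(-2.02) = 46.87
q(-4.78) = 272.50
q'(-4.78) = -471.84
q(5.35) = -108.92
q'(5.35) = 103.05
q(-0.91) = -56.54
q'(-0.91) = 71.45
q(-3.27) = -116.62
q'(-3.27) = -89.38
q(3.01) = -63.72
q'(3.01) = -72.04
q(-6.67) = 1956.29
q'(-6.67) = -1406.03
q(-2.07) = -131.22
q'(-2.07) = 43.90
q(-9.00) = 7425.00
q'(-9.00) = -3480.00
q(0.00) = 0.00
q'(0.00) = 48.00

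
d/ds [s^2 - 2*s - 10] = 2*s - 2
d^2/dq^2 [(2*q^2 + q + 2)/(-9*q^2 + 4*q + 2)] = 2*(-153*q^3 - 594*q^2 + 162*q - 68)/(729*q^6 - 972*q^5 - 54*q^4 + 368*q^3 + 12*q^2 - 48*q - 8)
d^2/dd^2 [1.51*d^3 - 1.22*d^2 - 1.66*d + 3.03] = 9.06*d - 2.44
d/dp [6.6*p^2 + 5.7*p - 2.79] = 13.2*p + 5.7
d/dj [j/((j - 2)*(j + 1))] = (-j^2 - 2)/(j^4 - 2*j^3 - 3*j^2 + 4*j + 4)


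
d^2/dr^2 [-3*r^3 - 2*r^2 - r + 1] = -18*r - 4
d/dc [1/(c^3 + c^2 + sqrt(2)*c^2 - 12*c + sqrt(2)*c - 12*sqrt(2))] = (-3*c^2 - 2*sqrt(2)*c - 2*c - sqrt(2) + 12)/(c^3 + c^2 + sqrt(2)*c^2 - 12*c + sqrt(2)*c - 12*sqrt(2))^2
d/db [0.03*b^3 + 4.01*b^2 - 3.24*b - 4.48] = 0.09*b^2 + 8.02*b - 3.24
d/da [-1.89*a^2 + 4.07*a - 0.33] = 4.07 - 3.78*a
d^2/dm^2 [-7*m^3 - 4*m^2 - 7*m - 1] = -42*m - 8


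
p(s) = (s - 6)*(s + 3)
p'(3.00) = 3.00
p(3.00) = -18.00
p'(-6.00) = -15.00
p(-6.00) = 36.00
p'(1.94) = 0.88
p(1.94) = -20.06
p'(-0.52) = -4.04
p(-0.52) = -16.17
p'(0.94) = -1.12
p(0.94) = -19.94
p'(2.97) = 2.94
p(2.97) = -18.09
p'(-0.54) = -4.08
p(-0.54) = -16.09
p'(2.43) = 1.86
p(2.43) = -19.39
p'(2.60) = 2.20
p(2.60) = -19.04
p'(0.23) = -2.54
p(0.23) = -18.64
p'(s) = 2*s - 3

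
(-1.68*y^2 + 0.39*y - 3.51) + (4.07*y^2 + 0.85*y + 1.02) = 2.39*y^2 + 1.24*y - 2.49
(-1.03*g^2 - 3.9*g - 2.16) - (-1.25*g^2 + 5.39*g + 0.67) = 0.22*g^2 - 9.29*g - 2.83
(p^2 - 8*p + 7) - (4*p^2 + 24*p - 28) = -3*p^2 - 32*p + 35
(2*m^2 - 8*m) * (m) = 2*m^3 - 8*m^2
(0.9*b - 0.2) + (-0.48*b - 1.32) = 0.42*b - 1.52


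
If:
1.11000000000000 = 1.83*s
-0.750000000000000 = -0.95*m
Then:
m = 0.79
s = 0.61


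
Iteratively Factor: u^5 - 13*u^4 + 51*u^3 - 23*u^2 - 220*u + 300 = (u - 3)*(u^4 - 10*u^3 + 21*u^2 + 40*u - 100) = (u - 3)*(u - 2)*(u^3 - 8*u^2 + 5*u + 50) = (u - 5)*(u - 3)*(u - 2)*(u^2 - 3*u - 10) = (u - 5)*(u - 3)*(u - 2)*(u + 2)*(u - 5)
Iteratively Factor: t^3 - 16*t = (t)*(t^2 - 16) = t*(t + 4)*(t - 4)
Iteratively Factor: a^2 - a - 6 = (a - 3)*(a + 2)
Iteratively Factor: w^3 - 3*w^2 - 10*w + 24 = (w - 2)*(w^2 - w - 12) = (w - 4)*(w - 2)*(w + 3)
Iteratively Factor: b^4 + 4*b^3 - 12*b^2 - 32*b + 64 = (b - 2)*(b^3 + 6*b^2 - 32) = (b - 2)*(b + 4)*(b^2 + 2*b - 8) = (b - 2)^2*(b + 4)*(b + 4)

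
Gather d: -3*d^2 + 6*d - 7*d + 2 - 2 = -3*d^2 - d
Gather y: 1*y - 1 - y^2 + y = -y^2 + 2*y - 1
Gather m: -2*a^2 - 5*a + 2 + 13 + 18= -2*a^2 - 5*a + 33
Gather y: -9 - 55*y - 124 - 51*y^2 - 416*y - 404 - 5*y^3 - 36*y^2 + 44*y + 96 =-5*y^3 - 87*y^2 - 427*y - 441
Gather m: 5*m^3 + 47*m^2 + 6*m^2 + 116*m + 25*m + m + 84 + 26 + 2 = 5*m^3 + 53*m^2 + 142*m + 112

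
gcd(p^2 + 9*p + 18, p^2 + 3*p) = p + 3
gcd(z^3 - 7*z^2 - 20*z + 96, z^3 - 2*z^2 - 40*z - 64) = z^2 - 4*z - 32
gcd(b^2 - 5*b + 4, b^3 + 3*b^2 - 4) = b - 1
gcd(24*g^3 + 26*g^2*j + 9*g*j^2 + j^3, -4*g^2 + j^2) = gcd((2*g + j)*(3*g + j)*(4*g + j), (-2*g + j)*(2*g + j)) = 2*g + j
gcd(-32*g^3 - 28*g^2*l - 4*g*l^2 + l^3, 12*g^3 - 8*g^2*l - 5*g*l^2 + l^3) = 2*g + l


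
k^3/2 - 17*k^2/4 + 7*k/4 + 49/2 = (k/2 + 1)*(k - 7)*(k - 7/2)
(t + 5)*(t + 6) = t^2 + 11*t + 30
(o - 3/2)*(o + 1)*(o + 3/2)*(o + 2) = o^4 + 3*o^3 - o^2/4 - 27*o/4 - 9/2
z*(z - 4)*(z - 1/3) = z^3 - 13*z^2/3 + 4*z/3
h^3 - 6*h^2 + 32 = (h - 4)^2*(h + 2)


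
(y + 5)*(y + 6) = y^2 + 11*y + 30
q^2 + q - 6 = (q - 2)*(q + 3)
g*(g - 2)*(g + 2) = g^3 - 4*g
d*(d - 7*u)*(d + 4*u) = d^3 - 3*d^2*u - 28*d*u^2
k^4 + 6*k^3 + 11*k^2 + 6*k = k*(k + 1)*(k + 2)*(k + 3)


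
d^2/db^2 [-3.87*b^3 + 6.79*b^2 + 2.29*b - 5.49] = 13.58 - 23.22*b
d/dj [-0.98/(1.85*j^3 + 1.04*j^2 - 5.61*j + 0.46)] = (5.439*j^2 + 2.0384*j - 5.4978)/(1.85*j^3 + 1.04*j^2 - 5.61*j + 0.46)^2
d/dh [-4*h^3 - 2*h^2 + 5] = 4*h*(-3*h - 1)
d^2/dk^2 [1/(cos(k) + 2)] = (sin(k)^2 + 2*cos(k) + 1)/(cos(k) + 2)^3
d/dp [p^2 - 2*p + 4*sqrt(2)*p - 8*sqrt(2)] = 2*p - 2 + 4*sqrt(2)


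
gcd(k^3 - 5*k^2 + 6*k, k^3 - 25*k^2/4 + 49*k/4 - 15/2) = k^2 - 5*k + 6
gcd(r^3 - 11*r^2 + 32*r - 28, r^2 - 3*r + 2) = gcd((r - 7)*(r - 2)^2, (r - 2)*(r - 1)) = r - 2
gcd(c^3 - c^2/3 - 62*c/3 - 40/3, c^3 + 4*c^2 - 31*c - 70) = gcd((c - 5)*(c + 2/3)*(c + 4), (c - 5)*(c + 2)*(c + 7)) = c - 5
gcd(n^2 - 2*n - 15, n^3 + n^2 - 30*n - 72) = n + 3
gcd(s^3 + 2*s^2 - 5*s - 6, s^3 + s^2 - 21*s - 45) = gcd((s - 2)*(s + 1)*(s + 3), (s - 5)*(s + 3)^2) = s + 3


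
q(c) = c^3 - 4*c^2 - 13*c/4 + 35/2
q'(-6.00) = 152.75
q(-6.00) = -323.00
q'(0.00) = -3.25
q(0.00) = 17.50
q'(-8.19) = 263.50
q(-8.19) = -773.54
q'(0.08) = -3.87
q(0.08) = 17.21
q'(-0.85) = 5.72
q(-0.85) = 16.76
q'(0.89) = -7.99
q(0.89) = 12.14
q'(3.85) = 10.42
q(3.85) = 2.76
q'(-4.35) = 88.32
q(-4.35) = -126.37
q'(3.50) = 5.50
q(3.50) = 0.00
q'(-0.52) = 1.72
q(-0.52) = 17.97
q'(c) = 3*c^2 - 8*c - 13/4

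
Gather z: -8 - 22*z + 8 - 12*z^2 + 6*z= -12*z^2 - 16*z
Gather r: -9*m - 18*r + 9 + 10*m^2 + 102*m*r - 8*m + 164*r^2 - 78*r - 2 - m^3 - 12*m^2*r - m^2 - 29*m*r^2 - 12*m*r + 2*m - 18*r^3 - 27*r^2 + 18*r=-m^3 + 9*m^2 - 15*m - 18*r^3 + r^2*(137 - 29*m) + r*(-12*m^2 + 90*m - 78) + 7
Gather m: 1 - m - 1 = -m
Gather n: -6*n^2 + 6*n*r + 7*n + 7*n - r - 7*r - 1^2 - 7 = -6*n^2 + n*(6*r + 14) - 8*r - 8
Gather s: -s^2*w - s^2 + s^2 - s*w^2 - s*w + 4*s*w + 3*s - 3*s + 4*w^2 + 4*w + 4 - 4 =-s^2*w + s*(-w^2 + 3*w) + 4*w^2 + 4*w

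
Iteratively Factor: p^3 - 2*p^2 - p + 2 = (p - 1)*(p^2 - p - 2) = (p - 1)*(p + 1)*(p - 2)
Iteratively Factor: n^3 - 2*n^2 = (n)*(n^2 - 2*n) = n*(n - 2)*(n)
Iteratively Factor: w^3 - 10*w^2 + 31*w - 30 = (w - 5)*(w^2 - 5*w + 6) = (w - 5)*(w - 2)*(w - 3)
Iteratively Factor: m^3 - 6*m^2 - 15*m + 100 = (m + 4)*(m^2 - 10*m + 25) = (m - 5)*(m + 4)*(m - 5)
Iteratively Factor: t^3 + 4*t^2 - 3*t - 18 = (t + 3)*(t^2 + t - 6) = (t + 3)^2*(t - 2)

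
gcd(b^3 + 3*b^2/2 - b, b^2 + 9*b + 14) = b + 2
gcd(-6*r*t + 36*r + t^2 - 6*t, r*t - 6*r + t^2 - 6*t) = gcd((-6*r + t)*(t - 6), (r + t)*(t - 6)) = t - 6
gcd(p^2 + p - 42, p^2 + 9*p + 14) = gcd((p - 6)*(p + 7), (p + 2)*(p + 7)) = p + 7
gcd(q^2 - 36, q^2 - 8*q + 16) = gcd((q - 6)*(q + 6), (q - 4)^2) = 1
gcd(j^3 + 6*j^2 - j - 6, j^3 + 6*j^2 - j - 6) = j^3 + 6*j^2 - j - 6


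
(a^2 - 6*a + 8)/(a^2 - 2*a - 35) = (-a^2 + 6*a - 8)/(-a^2 + 2*a + 35)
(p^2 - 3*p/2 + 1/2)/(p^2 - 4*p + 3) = (p - 1/2)/(p - 3)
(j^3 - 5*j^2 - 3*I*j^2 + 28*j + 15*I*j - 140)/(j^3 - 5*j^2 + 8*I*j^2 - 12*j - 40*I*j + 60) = (j^2 - 3*I*j + 28)/(j^2 + 8*I*j - 12)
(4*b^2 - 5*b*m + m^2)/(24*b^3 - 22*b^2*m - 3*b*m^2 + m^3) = (4*b - m)/(24*b^2 + 2*b*m - m^2)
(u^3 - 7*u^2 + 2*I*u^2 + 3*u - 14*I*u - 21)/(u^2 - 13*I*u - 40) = (u^3 + u^2*(-7 + 2*I) + u*(3 - 14*I) - 21)/(u^2 - 13*I*u - 40)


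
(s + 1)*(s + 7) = s^2 + 8*s + 7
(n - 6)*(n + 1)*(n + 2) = n^3 - 3*n^2 - 16*n - 12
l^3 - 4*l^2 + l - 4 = (l - 4)*(l - I)*(l + I)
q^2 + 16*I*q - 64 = (q + 8*I)^2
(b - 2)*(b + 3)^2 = b^3 + 4*b^2 - 3*b - 18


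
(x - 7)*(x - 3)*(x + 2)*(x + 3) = x^4 - 5*x^3 - 23*x^2 + 45*x + 126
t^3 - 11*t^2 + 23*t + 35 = (t - 7)*(t - 5)*(t + 1)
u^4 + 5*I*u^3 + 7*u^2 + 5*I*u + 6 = (u - I)^2*(u + I)*(u + 6*I)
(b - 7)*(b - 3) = b^2 - 10*b + 21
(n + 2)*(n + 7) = n^2 + 9*n + 14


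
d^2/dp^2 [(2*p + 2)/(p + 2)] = -4/(p + 2)^3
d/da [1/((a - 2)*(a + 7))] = (-2*a - 5)/(a^4 + 10*a^3 - 3*a^2 - 140*a + 196)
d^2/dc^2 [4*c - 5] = 0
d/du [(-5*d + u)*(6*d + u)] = d + 2*u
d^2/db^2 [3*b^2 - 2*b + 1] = 6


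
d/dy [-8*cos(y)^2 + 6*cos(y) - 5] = 2*(8*cos(y) - 3)*sin(y)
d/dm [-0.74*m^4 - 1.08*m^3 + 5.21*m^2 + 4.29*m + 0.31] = -2.96*m^3 - 3.24*m^2 + 10.42*m + 4.29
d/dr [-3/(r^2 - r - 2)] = 3*(2*r - 1)/(-r^2 + r + 2)^2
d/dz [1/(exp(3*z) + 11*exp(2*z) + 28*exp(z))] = (-3*exp(2*z) - 22*exp(z) - 28)*exp(-z)/(exp(2*z) + 11*exp(z) + 28)^2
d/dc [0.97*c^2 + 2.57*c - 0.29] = 1.94*c + 2.57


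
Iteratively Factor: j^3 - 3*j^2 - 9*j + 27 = (j - 3)*(j^2 - 9) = (j - 3)*(j + 3)*(j - 3)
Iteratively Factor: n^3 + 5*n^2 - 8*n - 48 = (n + 4)*(n^2 + n - 12) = (n - 3)*(n + 4)*(n + 4)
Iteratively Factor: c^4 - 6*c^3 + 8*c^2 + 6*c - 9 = (c - 3)*(c^3 - 3*c^2 - c + 3) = (c - 3)^2*(c^2 - 1) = (c - 3)^2*(c - 1)*(c + 1)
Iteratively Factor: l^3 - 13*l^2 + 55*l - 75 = (l - 3)*(l^2 - 10*l + 25) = (l - 5)*(l - 3)*(l - 5)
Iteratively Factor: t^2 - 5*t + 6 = (t - 2)*(t - 3)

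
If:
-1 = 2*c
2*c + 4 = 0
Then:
No Solution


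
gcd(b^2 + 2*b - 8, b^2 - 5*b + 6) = b - 2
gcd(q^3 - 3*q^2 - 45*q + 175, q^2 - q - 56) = q + 7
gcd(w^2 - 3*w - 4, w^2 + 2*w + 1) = w + 1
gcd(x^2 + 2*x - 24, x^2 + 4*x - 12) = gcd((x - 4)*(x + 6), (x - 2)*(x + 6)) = x + 6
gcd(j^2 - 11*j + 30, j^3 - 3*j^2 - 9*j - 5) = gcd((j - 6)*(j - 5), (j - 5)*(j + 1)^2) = j - 5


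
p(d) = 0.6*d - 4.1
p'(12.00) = 0.60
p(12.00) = 3.10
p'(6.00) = 0.60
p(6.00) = -0.50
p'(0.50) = 0.60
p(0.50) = -3.80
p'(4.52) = 0.60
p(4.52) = -1.39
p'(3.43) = 0.60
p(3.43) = -2.04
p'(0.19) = 0.60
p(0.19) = -3.99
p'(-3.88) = 0.60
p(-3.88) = -6.43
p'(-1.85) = 0.60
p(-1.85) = -5.21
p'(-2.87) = 0.60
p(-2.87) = -5.82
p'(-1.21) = 0.60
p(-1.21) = -4.83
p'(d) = 0.600000000000000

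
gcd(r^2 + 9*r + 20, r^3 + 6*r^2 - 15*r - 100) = r + 5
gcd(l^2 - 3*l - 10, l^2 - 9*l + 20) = l - 5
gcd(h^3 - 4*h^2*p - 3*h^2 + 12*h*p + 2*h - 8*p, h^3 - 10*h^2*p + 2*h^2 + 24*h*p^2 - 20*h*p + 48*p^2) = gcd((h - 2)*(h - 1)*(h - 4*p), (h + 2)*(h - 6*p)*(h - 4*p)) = -h + 4*p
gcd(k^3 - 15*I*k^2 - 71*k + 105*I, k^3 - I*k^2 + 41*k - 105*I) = k^2 - 8*I*k - 15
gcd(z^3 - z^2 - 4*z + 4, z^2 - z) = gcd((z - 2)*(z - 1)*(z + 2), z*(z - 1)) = z - 1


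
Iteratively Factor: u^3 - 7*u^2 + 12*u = (u)*(u^2 - 7*u + 12) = u*(u - 3)*(u - 4)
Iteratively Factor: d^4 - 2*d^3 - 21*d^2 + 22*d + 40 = (d - 5)*(d^3 + 3*d^2 - 6*d - 8) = (d - 5)*(d + 1)*(d^2 + 2*d - 8) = (d - 5)*(d + 1)*(d + 4)*(d - 2)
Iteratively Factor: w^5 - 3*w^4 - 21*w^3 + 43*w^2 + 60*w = (w)*(w^4 - 3*w^3 - 21*w^2 + 43*w + 60) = w*(w + 4)*(w^3 - 7*w^2 + 7*w + 15) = w*(w - 5)*(w + 4)*(w^2 - 2*w - 3) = w*(w - 5)*(w + 1)*(w + 4)*(w - 3)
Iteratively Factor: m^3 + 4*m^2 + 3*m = (m + 3)*(m^2 + m) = m*(m + 3)*(m + 1)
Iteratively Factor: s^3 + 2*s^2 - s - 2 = (s - 1)*(s^2 + 3*s + 2) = (s - 1)*(s + 1)*(s + 2)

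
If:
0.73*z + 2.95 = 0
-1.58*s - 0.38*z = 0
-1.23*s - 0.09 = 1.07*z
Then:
No Solution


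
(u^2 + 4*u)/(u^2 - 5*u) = (u + 4)/(u - 5)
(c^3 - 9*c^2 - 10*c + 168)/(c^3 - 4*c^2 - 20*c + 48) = (c - 7)/(c - 2)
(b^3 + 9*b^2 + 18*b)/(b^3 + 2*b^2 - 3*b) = (b + 6)/(b - 1)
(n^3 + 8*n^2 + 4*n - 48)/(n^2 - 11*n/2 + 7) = 2*(n^2 + 10*n + 24)/(2*n - 7)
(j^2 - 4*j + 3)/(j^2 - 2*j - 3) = (j - 1)/(j + 1)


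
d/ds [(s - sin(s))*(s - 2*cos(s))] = (s - sin(s))*(2*sin(s) + 1) - (s - 2*cos(s))*(cos(s) - 1)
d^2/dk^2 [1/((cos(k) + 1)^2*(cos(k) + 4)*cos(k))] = 2*(-122*(1 - cos(k)^2)^2/cos(k)^3 + 10*sin(k)^6/cos(k)^3 + 2*cos(k)^3 - 53*cos(k)^2 + 76*tan(k)^2 + 108 - 75/cos(k) + 128/cos(k)^3)/((cos(k) + 1)^4*(cos(k) + 4)^3)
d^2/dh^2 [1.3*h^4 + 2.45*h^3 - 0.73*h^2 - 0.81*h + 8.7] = 15.6*h^2 + 14.7*h - 1.46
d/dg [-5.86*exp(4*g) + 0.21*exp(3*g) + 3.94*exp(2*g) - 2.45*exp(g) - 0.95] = (-23.44*exp(3*g) + 0.63*exp(2*g) + 7.88*exp(g) - 2.45)*exp(g)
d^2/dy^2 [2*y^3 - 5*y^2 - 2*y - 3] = 12*y - 10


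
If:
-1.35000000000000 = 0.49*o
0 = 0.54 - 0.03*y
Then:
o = -2.76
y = 18.00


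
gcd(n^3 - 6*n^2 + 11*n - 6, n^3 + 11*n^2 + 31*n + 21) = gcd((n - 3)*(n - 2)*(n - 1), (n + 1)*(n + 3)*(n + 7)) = 1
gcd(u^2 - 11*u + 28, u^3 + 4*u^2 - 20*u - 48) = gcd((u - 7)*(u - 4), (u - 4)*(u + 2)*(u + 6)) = u - 4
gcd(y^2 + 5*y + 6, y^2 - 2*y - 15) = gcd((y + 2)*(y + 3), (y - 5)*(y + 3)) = y + 3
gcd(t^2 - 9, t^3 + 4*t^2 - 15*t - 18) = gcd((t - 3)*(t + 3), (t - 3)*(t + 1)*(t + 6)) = t - 3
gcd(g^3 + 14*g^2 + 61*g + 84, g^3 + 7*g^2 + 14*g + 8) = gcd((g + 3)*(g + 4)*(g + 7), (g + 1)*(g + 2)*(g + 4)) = g + 4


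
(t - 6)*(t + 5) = t^2 - t - 30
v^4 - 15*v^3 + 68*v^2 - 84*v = v*(v - 7)*(v - 6)*(v - 2)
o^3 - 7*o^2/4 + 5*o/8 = o*(o - 5/4)*(o - 1/2)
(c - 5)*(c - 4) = c^2 - 9*c + 20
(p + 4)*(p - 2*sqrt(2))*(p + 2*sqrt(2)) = p^3 + 4*p^2 - 8*p - 32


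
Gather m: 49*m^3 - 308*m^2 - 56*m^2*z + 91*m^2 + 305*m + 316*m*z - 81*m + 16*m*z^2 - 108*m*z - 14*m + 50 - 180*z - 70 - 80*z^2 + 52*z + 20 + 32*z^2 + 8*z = 49*m^3 + m^2*(-56*z - 217) + m*(16*z^2 + 208*z + 210) - 48*z^2 - 120*z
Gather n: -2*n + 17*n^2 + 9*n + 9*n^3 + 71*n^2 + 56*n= 9*n^3 + 88*n^2 + 63*n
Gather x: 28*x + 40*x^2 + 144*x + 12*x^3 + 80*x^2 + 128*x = 12*x^3 + 120*x^2 + 300*x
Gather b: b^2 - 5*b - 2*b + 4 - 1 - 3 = b^2 - 7*b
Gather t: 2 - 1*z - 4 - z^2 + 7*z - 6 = -z^2 + 6*z - 8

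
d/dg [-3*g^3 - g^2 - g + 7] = -9*g^2 - 2*g - 1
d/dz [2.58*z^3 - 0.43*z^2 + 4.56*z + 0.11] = 7.74*z^2 - 0.86*z + 4.56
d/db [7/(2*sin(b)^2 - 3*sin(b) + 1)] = 7*(3 - 4*sin(b))*cos(b)/(2*sin(b)^2 - 3*sin(b) + 1)^2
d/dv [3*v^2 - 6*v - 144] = 6*v - 6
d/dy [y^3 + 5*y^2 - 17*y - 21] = 3*y^2 + 10*y - 17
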